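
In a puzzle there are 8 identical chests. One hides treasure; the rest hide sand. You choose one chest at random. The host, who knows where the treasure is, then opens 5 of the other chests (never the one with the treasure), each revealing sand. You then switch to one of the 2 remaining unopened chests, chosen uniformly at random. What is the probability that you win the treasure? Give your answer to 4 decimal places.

0.4375

Your original chest holds the treasure with probability 1/8, so the other 7 collectively hold it with probability 7/8.
The host can always find 5 empty chests to open, so the reveals don't change that 7/8; it is now spread over the 2 remaining unopened chests.
P(win by switching) = (7/8) · (1/2) = 7/16 ≈ 0.4375.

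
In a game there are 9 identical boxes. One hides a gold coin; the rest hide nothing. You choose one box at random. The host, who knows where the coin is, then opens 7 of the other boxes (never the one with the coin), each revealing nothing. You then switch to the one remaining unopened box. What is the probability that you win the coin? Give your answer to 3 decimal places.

Your original box holds the coin with probability 1/9, so the other 8 collectively hold it with probability 8/9.
The host can always find 7 empty boxes to open, so the reveals don't change that 8/9; it is now spread over the 1 remaining unopened box.
P(win by switching) = (8/9) · (1/1) = 8/9 ≈ 0.889.

0.889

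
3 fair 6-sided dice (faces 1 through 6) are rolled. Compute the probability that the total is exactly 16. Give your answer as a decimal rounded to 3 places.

There are 6^3 = 216 equally likely outcomes.
The number of ordered 3-tuples from {1,…,6} summing to 16 is 6.
P(sum = 16) = 6/216 = 1/36 ≈ 0.028.

0.028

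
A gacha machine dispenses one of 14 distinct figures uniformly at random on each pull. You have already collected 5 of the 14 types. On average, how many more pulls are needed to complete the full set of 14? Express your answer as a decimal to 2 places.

Starting from 5 distinct types, each trial gives a new one with probability (14−i)/14 when i types are held, so the wait for the next new type is 14/(14−i).
E = 14/9 + 14/8 + 14/7 + 14/6 + 14/5 + 14/4 + 14/3 + 14/2 + 14/1 = 7129/180 ≈ 39.61.

39.61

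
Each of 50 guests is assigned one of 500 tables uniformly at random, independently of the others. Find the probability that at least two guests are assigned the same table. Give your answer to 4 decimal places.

It's easier to compute the probability that all 50 are distinct.
P(all distinct) = 500/500 · 499/500 · ··· · 451/500 ≈ 0.0793.
So the probability of at least one match is 1 − 0.0793 = 0.9207.

0.9207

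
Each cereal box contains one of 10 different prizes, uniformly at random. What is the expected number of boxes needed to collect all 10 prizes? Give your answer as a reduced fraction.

7381/252

After i distinct types are collected, each trial gives a new one with probability (10−i)/10, so the expected wait for the next new type is 10/(10−i).
E = 10/10 + 10/9 + 10/8 + 10/7 + 10/6 + 10/5 + 10/4 + 10/3 + 10/2 + 10/1 = 7381/252.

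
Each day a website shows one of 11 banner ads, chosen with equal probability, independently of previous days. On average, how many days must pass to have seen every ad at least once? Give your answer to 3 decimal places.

After i distinct types are collected, each trial gives a new one with probability (11−i)/11, so the expected wait for the next new type is 11/(11−i).
E = 11/11 + 11/10 + 11/9 + 11/8 + 11/7 + 11/6 + 11/5 + 11/4 + 11/3 + 11/2 + 11/1 = 83711/2520 ≈ 33.219.

33.219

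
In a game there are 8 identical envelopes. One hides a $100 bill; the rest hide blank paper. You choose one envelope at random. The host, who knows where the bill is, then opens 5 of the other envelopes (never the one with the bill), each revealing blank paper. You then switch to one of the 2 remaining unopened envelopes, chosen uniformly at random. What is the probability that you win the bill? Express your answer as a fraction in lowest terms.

Your original envelope holds the bill with probability 1/8, so the other 7 collectively hold it with probability 7/8.
The host can always find 5 empty envelopes to open, so the reveals don't change that 7/8; it is now spread over the 2 remaining unopened envelopes.
P(win by switching) = (7/8) · (1/2) = 7/16.

7/16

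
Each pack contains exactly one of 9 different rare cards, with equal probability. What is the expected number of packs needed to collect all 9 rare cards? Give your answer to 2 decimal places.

After i distinct types are collected, each trial gives a new one with probability (9−i)/9, so the expected wait for the next new type is 9/(9−i).
E = 9/9 + 9/8 + 9/7 + 9/6 + 9/5 + 9/4 + 9/3 + 9/2 + 9/1 = 7129/280 ≈ 25.46.

25.46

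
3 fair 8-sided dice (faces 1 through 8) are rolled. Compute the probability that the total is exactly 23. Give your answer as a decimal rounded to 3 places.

There are 8^3 = 512 equally likely outcomes.
The number of ordered 3-tuples from {1,…,8} summing to 23 is 3.
P(sum = 23) = 3/512 ≈ 0.006.

0.006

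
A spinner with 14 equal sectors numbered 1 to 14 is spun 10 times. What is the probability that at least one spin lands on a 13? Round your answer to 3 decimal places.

P(no spin lands on a 13) = (13/14)^10 ≈ 0.477.
P(at least one) = 1 − 0.477 = 0.523.

0.523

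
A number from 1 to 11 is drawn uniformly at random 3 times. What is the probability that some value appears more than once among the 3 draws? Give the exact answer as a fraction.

31/121

P(all 3 different) = 11/11 · 10/11 · ··· · 9/11 = 90/121.
P(at least two equal) = 1 − 90/121 = 31/121.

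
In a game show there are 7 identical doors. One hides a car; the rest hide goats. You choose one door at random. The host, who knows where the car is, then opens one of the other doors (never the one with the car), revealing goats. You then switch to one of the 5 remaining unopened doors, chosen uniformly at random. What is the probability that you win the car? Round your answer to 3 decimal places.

Your original door holds the car with probability 1/7, so the other 6 collectively hold it with probability 6/7.
The host can always find an empty door to open, so this doesn't change that 6/7; it is now spread over the 5 remaining unopened doors.
P(win by switching) = (6/7) · (1/5) = 6/35 ≈ 0.171.

0.171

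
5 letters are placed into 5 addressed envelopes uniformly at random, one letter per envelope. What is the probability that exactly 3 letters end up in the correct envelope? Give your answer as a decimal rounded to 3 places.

0.083

Choose which 3 of the 5 are fixed: C(5,3) = 10 ways.
The remaining 2 must have no fixed point: D(2) = 1.
P = 10·1/120 = 1/12 ≈ 0.083.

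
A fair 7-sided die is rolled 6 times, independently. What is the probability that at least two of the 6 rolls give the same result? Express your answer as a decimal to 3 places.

0.957

P(all 6 different) = 7/7 · 6/7 · ··· · 2/7 ≈ 0.043.
P(at least two equal) = 1 − 0.043 = 0.957.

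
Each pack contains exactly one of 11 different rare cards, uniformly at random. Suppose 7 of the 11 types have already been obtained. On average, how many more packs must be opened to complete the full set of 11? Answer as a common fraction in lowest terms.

275/12

Starting from 7 distinct types, each trial gives a new one with probability (11−i)/11 when i types are held, so the wait for the next new type is 11/(11−i).
E = 11/4 + 11/3 + 11/2 + 11/1 = 275/12.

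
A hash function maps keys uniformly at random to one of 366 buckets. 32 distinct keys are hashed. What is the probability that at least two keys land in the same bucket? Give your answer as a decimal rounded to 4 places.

0.7524

It's easier to compute the probability that all 32 are distinct.
P(all distinct) = 366/366 · 365/366 · ··· · 335/366 ≈ 0.2476.
So the probability of at least one match is 1 − 0.2476 = 0.7524.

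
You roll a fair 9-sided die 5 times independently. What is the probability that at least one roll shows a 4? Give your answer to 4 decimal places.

P(no roll shows a 4) = (8/9)^5 ≈ 0.5549.
P(at least one) = 1 − 0.5549 = 0.4451.

0.4451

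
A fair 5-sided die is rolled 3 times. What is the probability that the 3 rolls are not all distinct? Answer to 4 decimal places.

P(all 3 different) = 5/5 · 4/5 · ··· · 3/5 ≈ 0.4800.
P(at least two equal) = 1 − 0.4800 = 0.5200.

0.5200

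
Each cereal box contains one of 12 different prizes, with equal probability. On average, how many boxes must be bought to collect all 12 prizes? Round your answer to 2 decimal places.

After i distinct types are collected, each trial gives a new one with probability (12−i)/12, so the expected wait for the next new type is 12/(12−i).
E = 12/12 + 12/11 + 12/10 + 12/9 + 12/8 + 12/7 + 12/6 + 12/5 + 12/4 + 12/3 + 12/2 + 12/1 = 86021/2310 ≈ 37.24.

37.24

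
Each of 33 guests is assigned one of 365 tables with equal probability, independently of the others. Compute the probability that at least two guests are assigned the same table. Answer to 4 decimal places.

It's easier to compute the probability that all 33 are distinct.
P(all distinct) = 365/365 · 364/365 · ··· · 333/365 ≈ 0.2250.
So the probability of at least one match is 1 − 0.2250 = 0.7750.

0.7750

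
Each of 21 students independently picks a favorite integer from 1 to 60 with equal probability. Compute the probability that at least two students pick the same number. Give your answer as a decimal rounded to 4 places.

It's easier to compute the probability that all 21 are distinct.
P(all distinct) = 60/60 · 59/60 · ··· · 40/60 ≈ 0.0186.
So the probability of at least one match is 1 − 0.0186 = 0.9814.

0.9814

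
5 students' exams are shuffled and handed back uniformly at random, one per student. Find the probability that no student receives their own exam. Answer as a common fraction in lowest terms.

11/30

This is the derangement probability: permutations of 5 with no fixed point.
D(5) = 5! · (1 − 1/1! + 1/2! − ··· + (−1)^5/5!) = 44.
P = 44/120 = 11/30.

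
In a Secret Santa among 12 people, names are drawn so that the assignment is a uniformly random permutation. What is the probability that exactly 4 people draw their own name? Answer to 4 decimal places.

Choose which 4 of the 12 are fixed: C(12,4) = 495 ways.
The remaining 8 must have no fixed point: D(8) = 14833.
P = 495·14833/479001600 = 2119/138240 ≈ 0.0153.

0.0153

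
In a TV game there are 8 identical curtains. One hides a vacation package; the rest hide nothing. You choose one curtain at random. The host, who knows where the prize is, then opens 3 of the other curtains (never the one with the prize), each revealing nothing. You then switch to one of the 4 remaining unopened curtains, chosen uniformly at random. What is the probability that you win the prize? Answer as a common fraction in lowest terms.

Your original curtain holds the prize with probability 1/8, so the other 7 collectively hold it with probability 7/8.
The host can always find 3 empty curtains to open, so the reveals don't change that 7/8; it is now spread over the 4 remaining unopened curtains.
P(win by switching) = (7/8) · (1/4) = 7/32.

7/32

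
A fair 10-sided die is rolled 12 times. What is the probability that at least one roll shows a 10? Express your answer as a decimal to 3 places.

0.718

P(no roll shows a 10) = (9/10)^12 ≈ 0.282.
P(at least one) = 1 − 0.282 = 0.718.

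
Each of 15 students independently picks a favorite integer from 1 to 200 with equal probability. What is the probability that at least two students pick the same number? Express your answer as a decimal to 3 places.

0.416

It's easier to compute the probability that all 15 are distinct.
P(all distinct) = 200/200 · 199/200 · ··· · 186/200 ≈ 0.584.
So the probability of at least one match is 1 − 0.584 = 0.416.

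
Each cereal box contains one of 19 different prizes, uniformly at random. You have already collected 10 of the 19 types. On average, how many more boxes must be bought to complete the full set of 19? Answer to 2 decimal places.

53.75

Starting from 10 distinct types, each trial gives a new one with probability (19−i)/19 when i types are held, so the wait for the next new type is 19/(19−i).
E = 19/9 + 19/8 + 19/7 + 19/6 + 19/5 + 19/4 + 19/3 + 19/2 + 19/1 = 135451/2520 ≈ 53.75.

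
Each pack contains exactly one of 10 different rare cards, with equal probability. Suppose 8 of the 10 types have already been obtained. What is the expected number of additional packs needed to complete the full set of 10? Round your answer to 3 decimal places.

Starting from 8 distinct types, each trial gives a new one with probability (10−i)/10 when i types are held, so the wait for the next new type is 10/(10−i).
E = 10/2 + 10/1 = 15 ≈ 15.000.

15.000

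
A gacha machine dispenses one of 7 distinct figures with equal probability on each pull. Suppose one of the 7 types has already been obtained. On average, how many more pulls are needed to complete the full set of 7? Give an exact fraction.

Starting from 1 distinct type, each trial gives a new one with probability (7−i)/7 when i types are held, so the wait for the next new type is 7/(7−i).
E = 7/6 + 7/5 + 7/4 + 7/3 + 7/2 + 7/1 = 343/20.

343/20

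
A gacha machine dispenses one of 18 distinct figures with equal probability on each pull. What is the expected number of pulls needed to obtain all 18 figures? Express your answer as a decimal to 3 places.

After i distinct types are collected, each trial gives a new one with probability (18−i)/18, so the expected wait for the next new type is 18/(18−i).
E = 18/18 + 18/17 + 18/16 + 18/15 + 18/14 + 18/13 + 18/12 + 18/11 + 18/10 + 18/9 + 18/8 + 18/7 + 18/6 + 18/5 + 18/4 + 18/3 + 18/2 + 18/1 = 42822903/680680 ≈ 62.912.

62.912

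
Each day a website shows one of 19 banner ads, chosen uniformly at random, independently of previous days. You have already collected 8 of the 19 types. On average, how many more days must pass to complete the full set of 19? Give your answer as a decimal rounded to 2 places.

Starting from 8 distinct types, each trial gives a new one with probability (19−i)/19 when i types are held, so the wait for the next new type is 19/(19−i).
E = 19/11 + 19/10 + 19/9 + 19/8 + 19/7 + 19/6 + 19/5 + 19/4 + 19/3 + 19/2 + 19/1 = 1590509/27720 ≈ 57.38.

57.38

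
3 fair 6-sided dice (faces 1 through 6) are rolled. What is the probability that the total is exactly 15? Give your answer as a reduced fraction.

There are 6^3 = 216 equally likely outcomes.
The number of ordered 3-tuples from {1,…,6} summing to 15 is 10.
P(sum = 15) = 10/216 = 5/108.

5/108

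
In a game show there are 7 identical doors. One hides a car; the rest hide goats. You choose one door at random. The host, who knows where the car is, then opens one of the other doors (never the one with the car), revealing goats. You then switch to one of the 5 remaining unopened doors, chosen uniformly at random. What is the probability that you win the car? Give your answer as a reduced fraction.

Your original door holds the car with probability 1/7, so the other 6 collectively hold it with probability 6/7.
The host can always find an empty door to open, so this doesn't change that 6/7; it is now spread over the 5 remaining unopened doors.
P(win by switching) = (6/7) · (1/5) = 6/35.

6/35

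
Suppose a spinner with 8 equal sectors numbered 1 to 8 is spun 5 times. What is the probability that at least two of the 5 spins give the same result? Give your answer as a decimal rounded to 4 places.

P(all 5 different) = 8/8 · 7/8 · ··· · 4/8 ≈ 0.2051.
P(at least two equal) = 1 − 0.2051 = 0.7949.

0.7949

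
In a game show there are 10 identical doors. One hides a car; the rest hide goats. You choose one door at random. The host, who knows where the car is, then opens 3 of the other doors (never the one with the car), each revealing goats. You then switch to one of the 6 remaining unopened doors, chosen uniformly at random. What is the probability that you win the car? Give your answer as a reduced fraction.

Your original door holds the car with probability 1/10, so the other 9 collectively hold it with probability 9/10.
The host can always find 3 empty doors to open, so the reveals don't change that 9/10; it is now spread over the 6 remaining unopened doors.
P(win by switching) = (9/10) · (1/6) = 3/20.

3/20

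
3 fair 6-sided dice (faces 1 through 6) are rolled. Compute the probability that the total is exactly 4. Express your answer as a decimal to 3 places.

0.014

There are 6^3 = 216 equally likely outcomes.
The number of ordered 3-tuples from {1,…,6} summing to 4 is 3.
P(sum = 4) = 3/216 = 1/72 ≈ 0.014.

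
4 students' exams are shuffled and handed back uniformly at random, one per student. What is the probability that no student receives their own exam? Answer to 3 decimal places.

This is the derangement probability: permutations of 4 with no fixed point.
D(4) = 4! · (1 − 1/1! + 1/2! − ··· + (−1)^4/4!) = 9.
P = 9/24 = 3/8 ≈ 0.375.

0.375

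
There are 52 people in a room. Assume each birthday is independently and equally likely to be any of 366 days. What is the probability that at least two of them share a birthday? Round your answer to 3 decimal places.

0.978

It's easier to compute the probability that all 52 are distinct.
P(all distinct) = 366/366 · 365/366 · ··· · 315/366 ≈ 0.022.
So the probability of at least one match is 1 − 0.022 = 0.978.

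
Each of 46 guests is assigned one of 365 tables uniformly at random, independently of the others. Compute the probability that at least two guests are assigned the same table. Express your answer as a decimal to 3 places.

0.948

It's easier to compute the probability that all 46 are distinct.
P(all distinct) = 365/365 · 364/365 · ··· · 320/365 ≈ 0.052.
So the probability of at least one match is 1 − 0.052 = 0.948.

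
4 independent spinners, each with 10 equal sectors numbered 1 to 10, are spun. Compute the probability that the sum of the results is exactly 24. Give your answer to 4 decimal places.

0.0633

There are 10^4 = 10000 equally likely outcomes.
The number of ordered 4-tuples from {1,…,10} summing to 24 is 633.
P(sum = 24) = 633/10000 ≈ 0.0633.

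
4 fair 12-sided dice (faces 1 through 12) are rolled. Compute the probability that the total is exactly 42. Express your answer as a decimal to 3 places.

0.004

There are 12^4 = 20736 equally likely outcomes.
The number of ordered 4-tuples from {1,…,12} summing to 42 is 84.
P(sum = 42) = 84/20736 = 7/1728 ≈ 0.004.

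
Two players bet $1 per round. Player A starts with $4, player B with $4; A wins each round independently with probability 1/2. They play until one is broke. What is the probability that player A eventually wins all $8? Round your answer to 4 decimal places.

0.5000

With a fair step, P(i) = ½P(i−1) + ½P(i+1) with P(0)=0, P(8)=1 has the linear solution P(i) = i/8.
P(4) = 4/8 = 1/2 ≈ 0.5000.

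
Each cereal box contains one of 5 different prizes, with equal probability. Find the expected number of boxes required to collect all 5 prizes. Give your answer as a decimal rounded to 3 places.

11.417

After i distinct types are collected, each trial gives a new one with probability (5−i)/5, so the expected wait for the next new type is 5/(5−i).
E = 5/5 + 5/4 + 5/3 + 5/2 + 5/1 = 137/12 ≈ 11.417.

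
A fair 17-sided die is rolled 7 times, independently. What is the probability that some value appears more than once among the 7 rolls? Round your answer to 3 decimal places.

P(all 7 different) = 17/17 · 16/17 · ··· · 11/17 ≈ 0.239.
P(at least two equal) = 1 − 0.239 = 0.761.

0.761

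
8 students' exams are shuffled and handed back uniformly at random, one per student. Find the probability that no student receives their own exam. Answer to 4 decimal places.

This is the derangement probability: permutations of 8 with no fixed point.
D(8) = 8! · (1 − 1/1! + 1/2! − ··· + (−1)^8/8!) = 14833.
P = 14833/40320 = 2119/5760 ≈ 0.3679.

0.3679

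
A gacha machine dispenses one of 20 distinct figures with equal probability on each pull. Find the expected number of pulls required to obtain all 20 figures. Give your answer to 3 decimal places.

71.955

After i distinct types are collected, each trial gives a new one with probability (20−i)/20, so the expected wait for the next new type is 20/(20−i).
E = 20/20 + 20/19 + 20/18 + 20/17 + 20/16 + 20/15 + 20/14 + 20/13 + 20/12 + 20/11 + 20/10 + 20/9 + 20/8 + 20/7 + 20/6 + 20/5 + 20/4 + 20/3 + 20/2 + 20/1 = 279175675/3879876 ≈ 71.955.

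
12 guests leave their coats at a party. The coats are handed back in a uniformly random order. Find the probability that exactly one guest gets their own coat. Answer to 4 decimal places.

0.3679

Choose which one is fixed: C(12,1) = 12 ways.
The remaining 11 must have no fixed point: D(11) = 14684570.
P = 12·14684570/479001600 = 1468457/3991680 ≈ 0.3679.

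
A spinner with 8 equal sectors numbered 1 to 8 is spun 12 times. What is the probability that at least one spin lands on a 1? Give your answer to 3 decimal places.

0.799

P(no spin lands on a 1) = (7/8)^12 ≈ 0.201.
P(at least one) = 1 − 0.201 = 0.799.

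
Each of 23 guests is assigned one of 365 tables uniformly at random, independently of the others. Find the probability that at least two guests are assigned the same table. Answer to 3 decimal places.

It's easier to compute the probability that all 23 are distinct.
P(all distinct) = 365/365 · 364/365 · ··· · 343/365 ≈ 0.493.
So the probability of at least one match is 1 − 0.493 = 0.507.

0.507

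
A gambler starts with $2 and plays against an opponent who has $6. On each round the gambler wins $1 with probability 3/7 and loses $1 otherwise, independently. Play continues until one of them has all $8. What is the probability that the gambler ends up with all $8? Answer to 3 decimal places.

Let r = q/p = (4/7)/(3/7) = 4/3. The recurrence P(i) = p·P(i+1) + q·P(i−1) with P(0)=0, P(8)=1 gives P(i) = (1 − r^i)/(1 − r^8).
P(2) = (1 − (4/3)^2) / (1 − (4/3)^8) = 729/8425 ≈ 0.087.

0.087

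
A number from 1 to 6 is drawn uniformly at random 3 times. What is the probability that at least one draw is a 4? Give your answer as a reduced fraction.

P(no draw is a 4) = (5/6)^3 = 125/216.
P(at least one) = 1 − 125/216 = 91/216.

91/216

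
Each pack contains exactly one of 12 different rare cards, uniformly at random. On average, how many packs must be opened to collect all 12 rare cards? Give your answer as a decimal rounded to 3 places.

37.239

After i distinct types are collected, each trial gives a new one with probability (12−i)/12, so the expected wait for the next new type is 12/(12−i).
E = 12/12 + 12/11 + 12/10 + 12/9 + 12/8 + 12/7 + 12/6 + 12/5 + 12/4 + 12/3 + 12/2 + 12/1 = 86021/2310 ≈ 37.239.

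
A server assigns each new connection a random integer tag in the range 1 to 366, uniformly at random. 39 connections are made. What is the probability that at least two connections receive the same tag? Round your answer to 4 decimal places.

It's easier to compute the probability that all 39 are distinct.
P(all distinct) = 366/366 · 365/366 · ··· · 328/366 ≈ 0.1225.
So the probability of at least one match is 1 − 0.1225 = 0.8775.

0.8775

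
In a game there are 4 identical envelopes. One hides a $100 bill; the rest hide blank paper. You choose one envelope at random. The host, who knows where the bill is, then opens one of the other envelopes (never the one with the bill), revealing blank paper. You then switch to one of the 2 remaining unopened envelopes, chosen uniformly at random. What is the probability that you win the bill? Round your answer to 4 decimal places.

0.3750

Your original envelope holds the bill with probability 1/4, so the other 3 collectively hold it with probability 3/4.
The host can always find an empty envelope to open, so this doesn't change that 3/4; it is now spread over the 2 remaining unopened envelopes.
P(win by switching) = (3/4) · (1/2) = 3/8 ≈ 0.3750.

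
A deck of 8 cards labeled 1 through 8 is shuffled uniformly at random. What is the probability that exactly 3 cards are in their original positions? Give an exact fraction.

11/180

Choose which 3 of the 8 are fixed: C(8,3) = 56 ways.
The remaining 5 must have no fixed point: D(5) = 44.
P = 56·44/40320 = 11/180.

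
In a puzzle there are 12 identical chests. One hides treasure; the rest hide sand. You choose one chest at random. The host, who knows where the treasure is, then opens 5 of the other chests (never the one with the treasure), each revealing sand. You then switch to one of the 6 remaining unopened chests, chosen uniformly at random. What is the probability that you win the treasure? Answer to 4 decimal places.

Your original chest holds the treasure with probability 1/12, so the other 11 collectively hold it with probability 11/12.
The host can always find 5 empty chests to open, so the reveals don't change that 11/12; it is now spread over the 6 remaining unopened chests.
P(win by switching) = (11/12) · (1/6) = 11/72 ≈ 0.1528.

0.1528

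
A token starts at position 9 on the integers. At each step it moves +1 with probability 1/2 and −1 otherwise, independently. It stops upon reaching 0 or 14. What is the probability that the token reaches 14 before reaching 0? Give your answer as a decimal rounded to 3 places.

With a fair step, P(i) = ½P(i−1) + ½P(i+1) with P(0)=0, P(14)=1 has the linear solution P(i) = i/14.
P(9) = 9/14 ≈ 0.643.

0.643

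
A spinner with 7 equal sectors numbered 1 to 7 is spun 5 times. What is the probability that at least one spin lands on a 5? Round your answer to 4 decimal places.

0.5373

P(no spin lands on a 5) = (6/7)^5 ≈ 0.4627.
P(at least one) = 1 − 0.4627 = 0.5373.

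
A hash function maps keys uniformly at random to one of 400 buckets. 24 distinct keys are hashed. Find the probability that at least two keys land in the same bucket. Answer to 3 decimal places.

It's easier to compute the probability that all 24 are distinct.
P(all distinct) = 400/400 · 399/400 · ··· · 377/400 ≈ 0.495.
So the probability of at least one match is 1 − 0.495 = 0.505.

0.505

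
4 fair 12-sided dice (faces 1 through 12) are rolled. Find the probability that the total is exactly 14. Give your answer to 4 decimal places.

0.0138

There are 12^4 = 20736 equally likely outcomes.
The number of ordered 4-tuples from {1,…,12} summing to 14 is 286.
P(sum = 14) = 286/20736 = 143/10368 ≈ 0.0138.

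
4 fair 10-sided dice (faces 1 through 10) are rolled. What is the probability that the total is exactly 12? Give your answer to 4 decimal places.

0.0165

There are 10^4 = 10000 equally likely outcomes.
The number of ordered 4-tuples from {1,…,10} summing to 12 is 165.
P(sum = 12) = 165/10000 = 33/2000 ≈ 0.0165.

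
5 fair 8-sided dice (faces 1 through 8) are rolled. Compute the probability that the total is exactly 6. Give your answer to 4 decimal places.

There are 8^5 = 32768 equally likely outcomes.
The number of ordered 5-tuples from {1,…,8} summing to 6 is 5.
P(sum = 6) = 5/32768 ≈ 0.0002.

0.0002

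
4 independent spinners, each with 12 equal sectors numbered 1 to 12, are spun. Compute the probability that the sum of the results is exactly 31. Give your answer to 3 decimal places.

There are 12^4 = 20736 equally likely outcomes.
The number of ordered 4-tuples from {1,…,12} summing to 31 is 916.
P(sum = 31) = 916/20736 = 229/5184 ≈ 0.044.

0.044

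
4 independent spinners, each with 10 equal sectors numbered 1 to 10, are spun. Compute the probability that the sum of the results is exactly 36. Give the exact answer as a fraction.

7/2000

There are 10^4 = 10000 equally likely outcomes.
The number of ordered 4-tuples from {1,…,10} summing to 36 is 35.
P(sum = 36) = 35/10000 = 7/2000.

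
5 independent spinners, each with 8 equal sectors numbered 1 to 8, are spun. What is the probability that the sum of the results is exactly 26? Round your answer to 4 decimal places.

There are 8^5 = 32768 equally likely outcomes.
The number of ordered 5-tuples from {1,…,8} summing to 26 is 2010.
P(sum = 26) = 2010/32768 = 1005/16384 ≈ 0.0613.

0.0613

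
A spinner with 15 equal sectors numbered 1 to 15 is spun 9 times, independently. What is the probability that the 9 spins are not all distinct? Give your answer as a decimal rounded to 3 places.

P(all 9 different) = 15/15 · 14/15 · ··· · 7/15 ≈ 0.047.
P(at least two equal) = 1 − 0.047 = 0.953.

0.953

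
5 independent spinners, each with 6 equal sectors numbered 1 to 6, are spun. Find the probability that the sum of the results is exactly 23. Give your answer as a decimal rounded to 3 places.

0.039

There are 6^5 = 7776 equally likely outcomes.
The number of ordered 5-tuples from {1,…,6} summing to 23 is 305.
P(sum = 23) = 305/7776 ≈ 0.039.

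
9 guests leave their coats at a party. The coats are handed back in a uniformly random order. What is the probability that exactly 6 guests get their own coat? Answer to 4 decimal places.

0.0005

Choose which 6 of the 9 are fixed: C(9,6) = 84 ways.
The remaining 3 must have no fixed point: D(3) = 2.
P = 84·2/362880 = 1/2160 ≈ 0.0005.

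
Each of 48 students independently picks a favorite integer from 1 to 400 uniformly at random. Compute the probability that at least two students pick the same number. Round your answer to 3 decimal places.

0.947

It's easier to compute the probability that all 48 are distinct.
P(all distinct) = 400/400 · 399/400 · ··· · 353/400 ≈ 0.053.
So the probability of at least one match is 1 − 0.053 = 0.947.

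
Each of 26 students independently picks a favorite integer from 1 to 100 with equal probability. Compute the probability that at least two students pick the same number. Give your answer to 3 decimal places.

0.972

It's easier to compute the probability that all 26 are distinct.
P(all distinct) = 100/100 · 99/100 · ··· · 75/100 ≈ 0.028.
So the probability of at least one match is 1 − 0.028 = 0.972.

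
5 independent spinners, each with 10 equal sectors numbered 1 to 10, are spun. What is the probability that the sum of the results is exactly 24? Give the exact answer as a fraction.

33/625

There are 10^5 = 100000 equally likely outcomes.
The number of ordered 5-tuples from {1,…,10} summing to 24 is 5280.
P(sum = 24) = 5280/100000 = 33/625.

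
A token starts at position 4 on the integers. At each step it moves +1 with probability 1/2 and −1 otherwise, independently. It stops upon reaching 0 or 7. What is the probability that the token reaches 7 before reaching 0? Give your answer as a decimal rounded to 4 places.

With a fair step, P(i) = ½P(i−1) + ½P(i+1) with P(0)=0, P(7)=1 has the linear solution P(i) = i/7.
P(4) = 4/7 ≈ 0.5714.

0.5714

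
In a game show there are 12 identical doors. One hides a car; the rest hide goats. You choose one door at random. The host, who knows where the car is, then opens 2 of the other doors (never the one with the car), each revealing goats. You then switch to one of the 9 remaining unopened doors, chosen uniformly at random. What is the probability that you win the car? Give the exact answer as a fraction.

Your original door holds the car with probability 1/12, so the other 11 collectively hold it with probability 11/12.
The host can always find 2 empty doors to open, so the reveals don't change that 11/12; it is now spread over the 9 remaining unopened doors.
P(win by switching) = (11/12) · (1/9) = 11/108.

11/108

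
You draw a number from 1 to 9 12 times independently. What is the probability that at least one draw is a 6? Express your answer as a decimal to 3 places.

0.757

P(no draw is a 6) = (8/9)^12 ≈ 0.243.
P(at least one) = 1 − 0.243 = 0.757.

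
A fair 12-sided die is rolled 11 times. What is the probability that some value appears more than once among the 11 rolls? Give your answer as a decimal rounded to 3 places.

P(all 11 different) = 12/12 · 11/12 · ··· · 2/12 ≈ 0.001.
P(at least two equal) = 1 − 0.001 = 0.999.

0.999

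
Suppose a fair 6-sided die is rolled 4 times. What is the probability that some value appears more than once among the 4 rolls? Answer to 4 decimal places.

0.7222

P(all 4 different) = 6/6 · 5/6 · ··· · 3/6 ≈ 0.2778.
P(at least two equal) = 1 − 0.2778 = 0.7222.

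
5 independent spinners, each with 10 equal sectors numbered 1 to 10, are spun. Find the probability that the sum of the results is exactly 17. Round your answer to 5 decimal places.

0.01745

There are 10^5 = 100000 equally likely outcomes.
The number of ordered 5-tuples from {1,…,10} summing to 17 is 1745.
P(sum = 17) = 1745/100000 = 349/20000 ≈ 0.01745.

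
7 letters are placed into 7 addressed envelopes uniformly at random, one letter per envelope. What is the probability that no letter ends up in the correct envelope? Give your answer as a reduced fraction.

This is the derangement probability: permutations of 7 with no fixed point.
D(7) = 7! · (1 − 1/1! + 1/2! − ··· + (−1)^7/7!) = 1854.
P = 1854/5040 = 103/280.

103/280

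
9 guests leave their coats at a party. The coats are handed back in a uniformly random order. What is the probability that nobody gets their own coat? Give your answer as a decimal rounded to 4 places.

0.3679

This is the derangement probability: permutations of 9 with no fixed point.
D(9) = 9! · (1 − 1/1! + 1/2! − ··· + (−1)^9/9!) = 133496.
P = 133496/362880 = 16687/45360 ≈ 0.3679.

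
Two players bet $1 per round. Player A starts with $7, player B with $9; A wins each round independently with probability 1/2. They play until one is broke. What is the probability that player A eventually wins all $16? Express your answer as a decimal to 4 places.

0.4375

With a fair step, P(i) = ½P(i−1) + ½P(i+1) with P(0)=0, P(16)=1 has the linear solution P(i) = i/16.
P(7) = 7/16 ≈ 0.4375.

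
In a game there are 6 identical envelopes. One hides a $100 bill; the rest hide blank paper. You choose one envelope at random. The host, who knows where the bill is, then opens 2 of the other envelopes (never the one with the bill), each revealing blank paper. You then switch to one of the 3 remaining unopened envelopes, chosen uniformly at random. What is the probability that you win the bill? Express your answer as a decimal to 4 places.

Your original envelope holds the bill with probability 1/6, so the other 5 collectively hold it with probability 5/6.
The host can always find 2 empty envelopes to open, so the reveals don't change that 5/6; it is now spread over the 3 remaining unopened envelopes.
P(win by switching) = (5/6) · (1/3) = 5/18 ≈ 0.2778.

0.2778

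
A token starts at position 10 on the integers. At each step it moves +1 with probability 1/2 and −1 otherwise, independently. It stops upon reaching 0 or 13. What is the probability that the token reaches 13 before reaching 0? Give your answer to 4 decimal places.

0.7692

With a fair step, P(i) = ½P(i−1) + ½P(i+1) with P(0)=0, P(13)=1 has the linear solution P(i) = i/13.
P(10) = 10/13 ≈ 0.7692.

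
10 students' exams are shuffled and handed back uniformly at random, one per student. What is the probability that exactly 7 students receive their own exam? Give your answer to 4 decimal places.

0.0001

Choose which 7 of the 10 are fixed: C(10,7) = 120 ways.
The remaining 3 must have no fixed point: D(3) = 2.
P = 120·2/3628800 = 1/15120 ≈ 0.0001.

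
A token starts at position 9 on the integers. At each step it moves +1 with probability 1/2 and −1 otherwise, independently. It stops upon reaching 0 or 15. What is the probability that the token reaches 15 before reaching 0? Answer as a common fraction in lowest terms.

3/5

With a fair step, P(i) = ½P(i−1) + ½P(i+1) with P(0)=0, P(15)=1 has the linear solution P(i) = i/15.
P(9) = 9/15 = 3/5.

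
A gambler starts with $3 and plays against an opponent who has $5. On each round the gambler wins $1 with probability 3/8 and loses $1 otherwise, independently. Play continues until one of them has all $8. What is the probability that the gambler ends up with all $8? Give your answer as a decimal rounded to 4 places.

Let r = q/p = (5/8)/(3/8) = 5/3. The recurrence P(i) = p·P(i+1) + q·P(i−1) with P(0)=0, P(8)=1 gives P(i) = (1 − r^i)/(1 − r^8).
P(3) = (1 − (5/3)^3) / (1 − (5/3)^8) = 11907/192032 ≈ 0.0620.

0.0620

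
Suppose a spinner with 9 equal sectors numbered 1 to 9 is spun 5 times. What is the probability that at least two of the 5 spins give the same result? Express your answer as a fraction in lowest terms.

P(all 5 different) = 9/9 · 8/9 · ··· · 5/9 = 560/2187.
P(at least two equal) = 1 − 560/2187 = 1627/2187.

1627/2187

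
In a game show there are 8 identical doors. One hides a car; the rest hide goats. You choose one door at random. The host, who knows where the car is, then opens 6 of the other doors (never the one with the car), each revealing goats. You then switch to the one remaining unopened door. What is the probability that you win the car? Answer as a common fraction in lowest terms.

7/8

Your original door holds the car with probability 1/8, so the other 7 collectively hold it with probability 7/8.
The host can always find 6 empty doors to open, so the reveals don't change that 7/8; it is now spread over the 1 remaining unopened door.
P(win by switching) = (7/8) · (1/1) = 7/8.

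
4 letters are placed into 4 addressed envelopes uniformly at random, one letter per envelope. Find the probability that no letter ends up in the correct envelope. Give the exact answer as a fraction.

3/8

This is the derangement probability: permutations of 4 with no fixed point.
D(4) = 4! · (1 − 1/1! + 1/2! − ··· + (−1)^4/4!) = 9.
P = 9/24 = 3/8.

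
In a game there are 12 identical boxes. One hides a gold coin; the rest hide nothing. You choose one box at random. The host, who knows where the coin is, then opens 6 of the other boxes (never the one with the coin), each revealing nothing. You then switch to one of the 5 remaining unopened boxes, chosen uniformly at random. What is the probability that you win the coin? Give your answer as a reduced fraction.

11/60

Your original box holds the coin with probability 1/12, so the other 11 collectively hold it with probability 11/12.
The host can always find 6 empty boxes to open, so the reveals don't change that 11/12; it is now spread over the 5 remaining unopened boxes.
P(win by switching) = (11/12) · (1/5) = 11/60.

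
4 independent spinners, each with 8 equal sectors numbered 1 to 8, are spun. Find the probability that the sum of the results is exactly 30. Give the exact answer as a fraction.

There are 8^4 = 4096 equally likely outcomes.
The number of ordered 4-tuples from {1,…,8} summing to 30 is 10.
P(sum = 30) = 10/4096 = 5/2048.

5/2048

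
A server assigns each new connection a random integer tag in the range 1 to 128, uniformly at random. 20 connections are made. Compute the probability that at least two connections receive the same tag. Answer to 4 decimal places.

0.7911

It's easier to compute the probability that all 20 are distinct.
P(all distinct) = 128/128 · 127/128 · ··· · 109/128 ≈ 0.2089.
So the probability of at least one match is 1 − 0.2089 = 0.7911.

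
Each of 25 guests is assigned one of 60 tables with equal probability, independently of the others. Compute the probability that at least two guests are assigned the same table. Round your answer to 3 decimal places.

0.997

It's easier to compute the probability that all 25 are distinct.
P(all distinct) = 60/60 · 59/60 · ··· · 36/60 ≈ 0.003.
So the probability of at least one match is 1 − 0.003 = 0.997.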